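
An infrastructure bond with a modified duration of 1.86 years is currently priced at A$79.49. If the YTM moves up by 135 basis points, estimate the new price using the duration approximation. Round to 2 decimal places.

A$77.49

Duration approximation: ΔP/P ≈ -D_mod · Δy = -1.86 × (+0.0135) = -0.025110.
New price ≈ 79.49 × (1 - 0.025110) = 77.4940061.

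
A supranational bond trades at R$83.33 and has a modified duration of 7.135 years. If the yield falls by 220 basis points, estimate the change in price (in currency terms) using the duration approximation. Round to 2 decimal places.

+R$13.08

Duration approximation: ΔP/P ≈ -D_mod · Δy = -7.135 × (-0.022) = +0.156970.
ΔP ≈ 83.33 × (+0.156970) = +13.0803101.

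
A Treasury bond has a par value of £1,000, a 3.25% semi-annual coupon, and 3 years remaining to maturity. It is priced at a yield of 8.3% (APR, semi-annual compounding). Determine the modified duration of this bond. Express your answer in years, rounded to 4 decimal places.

Periodic yield y = 0.0415. First find Macaulay duration:
  t   CF        PV=CF/(1+0.0415)^t    t·PV
  1        16.25        15.6025        15.6025
  2        16.25        14.9808        29.9616
  3        16.25        14.3839        43.1516
  4        16.25        13.8107        55.2429
  5        16.25        13.2604        66.3021
  6     1,016.25       796.2417     4,777.4501
  Σ                    868.2800     4,987.7107
P = 868.2800; Macaulay duration = 4,987.7107 / 868.2800 = 5.74436 half-year periods = 2.87218 years.
Modified duration = D_Mac / (1 + y) = 2.87218 / 1.0415 = 2.75773 years.

2.7577 years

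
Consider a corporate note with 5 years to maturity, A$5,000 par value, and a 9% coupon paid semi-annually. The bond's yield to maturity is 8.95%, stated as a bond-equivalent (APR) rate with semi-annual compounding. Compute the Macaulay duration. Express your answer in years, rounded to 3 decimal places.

Periodic yield y = 0.04475. Discount each cash flow and weight by its period:
  t   CF        PV=CF/(1+0.04475)^t    t·PV
  1       225.00       215.3625       215.3625
  2       225.00       206.1379       412.2757
  3       225.00       197.3083       591.9249
  4       225.00       188.8570       755.4278
  5       225.00       180.7676       903.8381
  6       225.00       173.0248     1,038.1485
  7       225.00       165.6135     1,159.2948
  8       225.00       158.5198     1,268.1583
  9       225.00       151.7299     1,365.5689
  10    5,225.00     3,372.5818    33,725.8184
  Σ                  5,009.9031    41,435.8180
Price P = Σ PV = 5,009.9031.
Macaulay duration = Σ(t·PV) / P = 41,435.8180 / 5,009.9031 = 8.27078 half-year periods.
In years: 8.27078 / 2 = 4.13539 years.

4.135 years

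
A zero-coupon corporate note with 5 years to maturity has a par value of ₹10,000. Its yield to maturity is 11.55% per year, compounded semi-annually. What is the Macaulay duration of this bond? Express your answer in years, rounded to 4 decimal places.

A zero-coupon bond has a single cash flow at maturity, so its Macaulay duration equals its maturity: 5 years.
(Equivalently: 10 semi-annual periods ÷ 2 = 5 years.)

5.0000 years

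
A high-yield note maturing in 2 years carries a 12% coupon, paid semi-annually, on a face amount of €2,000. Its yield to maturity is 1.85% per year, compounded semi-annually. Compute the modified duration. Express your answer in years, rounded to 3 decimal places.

1.835 years

Periodic yield y = 0.00925. First find Macaulay duration:
  t   CF        PV=CF/(1+0.00925)^t    t·PV
  1       120.00       118.9002       118.9002
  2       120.00       117.8104       235.6209
  3       120.00       116.7307       350.1920
  4     2,120.00     2,043.3409     8,173.3636
  Σ                  2,396.7822     8,878.0766
P = 2,396.7822; Macaulay duration = 8,878.0766 / 2,396.7822 = 3.70417 half-year periods = 1.85208 years.
Modified duration = D_Mac / (1 + y) = 1.85208 / 1.00925 = 1.83511 years.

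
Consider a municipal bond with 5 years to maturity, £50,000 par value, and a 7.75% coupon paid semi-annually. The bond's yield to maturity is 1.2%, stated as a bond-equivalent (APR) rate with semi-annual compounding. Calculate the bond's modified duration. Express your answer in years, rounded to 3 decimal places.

4.326 years

Periodic yield y = 0.006. First find Macaulay duration:
  t   CF        PV=CF/(1+0.006)^t    t·PV
  1     1,937.50     1,925.9443     1,925.9443
  2     1,937.50     1,914.4576     3,828.9152
  3     1,937.50     1,903.0394     5,709.1181
  4     1,937.50     1,891.6892     7,566.7569
  5     1,937.50     1,880.4068     9,402.0339
  6     1,937.50     1,869.1916    11,215.1498
  7     1,937.50     1,858.0434    13,006.3036
  8     1,937.50     1,846.9616    14,775.6928
  9     1,937.50     1,835.9459    16,523.5133
  10   51,937.50    48,921.6655   489,216.6551
  Σ                 65,847.3453   573,170.0828
P = 65,847.3453; Macaulay duration = 573,170.0828 / 65,847.3453 = 8.70453 half-year periods = 4.35226 years.
Modified duration = D_Mac / (1 + y) = 4.35226 / 1.006 = 4.32631 years.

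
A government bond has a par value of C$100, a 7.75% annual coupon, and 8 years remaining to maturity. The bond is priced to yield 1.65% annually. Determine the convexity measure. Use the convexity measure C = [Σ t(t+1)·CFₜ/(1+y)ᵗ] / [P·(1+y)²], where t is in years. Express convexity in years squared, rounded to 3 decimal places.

53.236

With y = 0.0165:
  t   CF        PV=CF/(1+0.0165)^t    t·PV        t(t+1)·PV
  1         7.75         7.6242         7.6242          15.2484
  2         7.75         7.5004        15.0009          45.0027
  3         7.75         7.3787        22.1361          88.5443
  4         7.75         7.2589        29.0357         145.1785
  5         7.75         7.1411        35.7055         214.2328
  6         7.75         7.0252        42.1511         295.0575
  7         7.75         6.9111        48.3780         387.0241
  8       107.75        94.5275       756.2201       6,805.9807
  Σ                    145.3672       956.2515       7,996.2690
P = 145.3672.
Convexity = Σ t(t+1)·PV / [P·(1+y)²] = 7,996.2690 / (145.3672 × 1.033272) = 53.23610.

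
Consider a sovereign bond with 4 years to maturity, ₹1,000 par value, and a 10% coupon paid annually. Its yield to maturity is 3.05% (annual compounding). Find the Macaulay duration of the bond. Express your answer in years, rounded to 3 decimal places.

Periodic yield y = 0.0305. Discount each cash flow and weight by its year:
  t   CF        PV=CF/(1+0.0305)^t    t·PV
  1       100.00        97.0403        97.0403
  2       100.00        94.1681       188.3363
  3       100.00        91.3810       274.1431
  4     1,100.00       975.4403     3,901.7613
  Σ                  1,258.0298     4,461.2809
Price P = Σ PV = 1,258.0298.
Macaulay duration = Σ(t·PV) / P = 4,461.2809 / 1,258.0298 = 3.54624 years.

3.546 years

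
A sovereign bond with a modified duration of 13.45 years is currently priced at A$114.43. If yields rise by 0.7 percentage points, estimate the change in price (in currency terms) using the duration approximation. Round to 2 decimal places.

-A$10.77

Duration approximation: ΔP/P ≈ -D_mod · Δy = -13.45 × (+0.007) = -0.094150.
ΔP ≈ 114.43 × (-0.094150) = -10.7735845.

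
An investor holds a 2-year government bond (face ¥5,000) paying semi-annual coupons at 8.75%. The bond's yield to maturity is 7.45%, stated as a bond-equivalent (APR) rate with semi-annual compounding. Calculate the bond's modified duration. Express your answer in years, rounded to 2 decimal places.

Periodic yield y = 0.03725. First find Macaulay duration:
  t   CF        PV=CF/(1+0.03725)^t    t·PV
  1       218.75       210.8942       210.8942
  2       218.75       203.3205       406.6410
  3       218.75       196.0188       588.0564
  4     5,218.75     4,508.5067    18,034.0268
  Σ                  5,118.7402    19,239.6184
P = 5,118.7402; Macaulay duration = 19,239.6184 / 5,118.7402 = 3.75866 half-year periods = 1.87933 years.
Modified duration = D_Mac / (1 + y) = 1.87933 / 1.03725 = 1.81184 years.

1.81 years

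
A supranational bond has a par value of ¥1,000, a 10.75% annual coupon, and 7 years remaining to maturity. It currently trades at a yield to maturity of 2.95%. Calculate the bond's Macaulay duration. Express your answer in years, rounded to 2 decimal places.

Periodic yield y = 0.0295. Discount each cash flow and weight by its year:
  t   CF        PV=CF/(1+0.0295)^t    t·PV
  1       107.50       104.4196       104.4196
  2       107.50       101.4275       202.8550
  3       107.50        98.5211       295.5634
  4       107.50        95.6980       382.7922
  5       107.50        92.9558       464.7792
  6       107.50        90.2922       541.7534
  7     1,107.50       903.5647     6,324.9532
  Σ                  1,486.8791     8,317.1160
Price P = Σ PV = 1,486.8791.
Macaulay duration = Σ(t·PV) / P = 8,317.1160 / 1,486.8791 = 5.59367 years.

5.59 years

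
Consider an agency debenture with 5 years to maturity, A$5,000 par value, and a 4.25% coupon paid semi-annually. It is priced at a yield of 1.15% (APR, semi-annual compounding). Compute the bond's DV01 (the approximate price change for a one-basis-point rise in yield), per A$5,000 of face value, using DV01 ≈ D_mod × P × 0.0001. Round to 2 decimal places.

Periodic yield y = 0.00575.
  t   CF        PV=CF/(1+0.00575)^t    t·PV
  1       106.25       105.6426       105.6426
  2       106.25       105.0386       210.0772
  3       106.25       104.4381       313.3142
  4       106.25       103.8410       415.3639
  5       106.25       103.2473       516.2365
  6       106.25       102.6570       615.9422
  7       106.25       102.0701       714.4909
  8       106.25       101.4866       811.8926
  9       106.25       100.9064       908.1573
  10    5,106.25     4,821.7164    48,217.1639
  Σ                  5,751.0440    52,828.2812
P = 5,751.0440; D_Mac = 9.18586 half-year periods = 4.59293 yrs; D_mod = 4.56667 yrs.
DV01 ≈ 4.56667 × 5,751.0440 × 0.0001 = 2.626313.

A$2.63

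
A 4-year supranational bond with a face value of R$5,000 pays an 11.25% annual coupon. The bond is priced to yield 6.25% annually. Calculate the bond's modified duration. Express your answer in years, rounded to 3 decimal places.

Periodic yield y = 0.0625. First find Macaulay duration:
  t   CF        PV=CF/(1+0.0625)^t    t·PV
  1       562.50       529.4118       529.4118
  2       562.50       498.2699       996.5398
  3       562.50       468.9599     1,406.8797
  4     5,562.50     4,364.6987    17,458.7948
  Σ                  5,861.3403    20,391.6261
P = 5,861.3403; Macaulay duration = 20,391.6261 / 5,861.3403 = 3.47900 years.
Modified duration = D_Mac / (1 + y) = 3.47900 / 1.0625 = 3.27436 years.

3.274 years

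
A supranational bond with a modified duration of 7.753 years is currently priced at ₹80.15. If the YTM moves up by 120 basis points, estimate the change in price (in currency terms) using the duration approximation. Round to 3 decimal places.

-₹7.457

Duration approximation: ΔP/P ≈ -D_mod · Δy = -7.753 × (+0.012) = -0.093036.
ΔP ≈ 80.15 × (-0.093036) = -7.4568354.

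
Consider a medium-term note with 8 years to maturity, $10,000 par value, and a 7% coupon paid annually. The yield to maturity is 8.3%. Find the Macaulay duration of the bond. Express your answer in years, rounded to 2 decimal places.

6.32 years

Periodic yield y = 0.083. Discount each cash flow and weight by its year:
  t   CF        PV=CF/(1+0.083)^t    t·PV
  1       700.00       646.3527       646.3527
  2       700.00       596.8169     1,193.6338
  3       700.00       551.0775     1,653.2325
  4       700.00       508.8435     2,035.3739
  5       700.00       469.8462     2,349.2312
  6       700.00       433.8377     2,603.0263
  7       700.00       400.5888     2,804.1219
  8    10,700.00     5,654.0042    45,232.0334
  Σ                  9,261.3676    58,517.0057
Price P = Σ PV = 9,261.3676.
Macaulay duration = Σ(t·PV) / P = 58,517.0057 / 9,261.3676 = 6.31840 years.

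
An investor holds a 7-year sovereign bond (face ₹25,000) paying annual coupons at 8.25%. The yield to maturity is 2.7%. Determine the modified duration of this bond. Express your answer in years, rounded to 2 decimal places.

Periodic yield y = 0.027. First find Macaulay duration:
  t   CF        PV=CF/(1+0.027)^t    t·PV
  1     2,062.50     2,008.2765     2,008.2765
  2     2,062.50     1,955.4786     3,910.9572
  3     2,062.50     1,904.0688     5,712.2063
  4     2,062.50     1,854.0105     7,416.0419
  5     2,062.50     1,805.2682     9,026.3411
  6     2,062.50     1,757.8074    10,546.8446
  7    27,062.50    22,458.1929   157,207.3506
  Σ                 33,743.1030   195,828.0182
P = 33,743.1030; Macaulay duration = 195,828.0182 / 33,743.1030 = 5.80350 years.
Modified duration = D_Mac / (1 + y) = 5.80350 / 1.027 = 5.65092 years.

5.65 years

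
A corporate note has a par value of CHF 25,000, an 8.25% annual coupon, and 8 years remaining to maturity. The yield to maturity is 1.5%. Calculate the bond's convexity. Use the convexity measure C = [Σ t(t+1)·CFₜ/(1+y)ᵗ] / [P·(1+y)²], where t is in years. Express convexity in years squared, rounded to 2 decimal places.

52.85

With y = 0.015:
  t   CF        PV=CF/(1+0.015)^t    t·PV        t(t+1)·PV
  1     2,062.50     2,032.0197     2,032.0197       4,064.0394
  2     2,062.50     2,001.9899     4,003.9797      12,011.9391
  3     2,062.50     1,972.4038     5,917.2114      23,668.8456
  4     2,062.50     1,943.2550     7,773.0199      38,865.0995
  5     2,062.50     1,914.5369     9,572.6846      57,436.1076
  6     2,062.50     1,886.2433    11,317.4596      79,222.2174
  7     2,062.50     1,858.3678    13,008.5743     104,068.5943
  8    27,062.50    24,023.6823   192,189.4583   1,729,705.1247
  Σ                 37,632.4986   245,814.4075   2,049,041.9678
P = 37,632.4986.
Convexity = Σ t(t+1)·PV / [P·(1+y)²] = 2,049,041.9678 / (37,632.4986 × 1.030225) = 52.85130.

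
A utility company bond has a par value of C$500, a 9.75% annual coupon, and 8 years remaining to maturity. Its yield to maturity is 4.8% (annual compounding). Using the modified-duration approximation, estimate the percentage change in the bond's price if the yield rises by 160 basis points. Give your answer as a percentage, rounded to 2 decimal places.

-9.47%

Periodic yield y = 0.048. Modified duration first:
  t   CF        PV=CF/(1+0.048)^t    t·PV
  1        48.75        46.5172        46.5172
  2        48.75        44.3866        88.7732
  3        48.75        42.3536       127.0609
  4        48.75        40.4138       161.6551
  5        48.75        38.5628       192.8138
  6        48.75        36.7965       220.7792
  7        48.75        35.1112       245.7784
  8       548.75       377.1241     3,016.9927
  Σ                    661.2658     4,100.3706
P = 661.2658; D_Mac = 6.20079 yrs; D_mod = 6.20079/(1+0.048) = 5.91678 yrs.
ΔP/P ≈ -D_mod · Δy = -5.91678 × (+0.016) = -0.094669 = -9.4669%.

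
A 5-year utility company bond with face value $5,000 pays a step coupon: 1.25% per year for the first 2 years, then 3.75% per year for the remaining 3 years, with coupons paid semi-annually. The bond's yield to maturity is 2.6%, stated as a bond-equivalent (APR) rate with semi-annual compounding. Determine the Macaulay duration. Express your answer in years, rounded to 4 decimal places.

Periodic yield y = 0.013. Discount each cash flow and weight by its period:
  t   CF        PV=CF/(1+0.013)^t    t·PV
  1        31.25        30.8490        30.8490
  2        31.25        30.4531        60.9061
  3        31.25        30.0623        90.1868
  4        31.25        29.6765       118.7059
  5        93.75        87.8869       439.4344
  6        93.75        86.7590       520.5541
  7        93.75        85.6456       599.5193
  8        93.75        84.5465       676.3721
  9        93.75        83.4615       751.1536
  10    5,093.75     4,476.5472    44,765.4725
  Σ                  5,025.8876    48,053.1538
Price P = Σ PV = 5,025.8876.
Macaulay duration = Σ(t·PV) / P = 48,053.1538 / 5,025.8876 = 9.56113 half-year periods.
In years: 9.56113 / 2 = 4.78056 years.

4.7806 years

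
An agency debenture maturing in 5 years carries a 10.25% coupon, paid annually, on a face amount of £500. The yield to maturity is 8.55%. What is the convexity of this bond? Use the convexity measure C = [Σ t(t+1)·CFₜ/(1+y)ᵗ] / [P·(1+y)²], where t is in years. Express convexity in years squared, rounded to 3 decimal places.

With y = 0.0855:
  t   CF        PV=CF/(1+0.0855)^t    t·PV        t(t+1)·PV
  1        51.25        47.2133        47.2133          94.4265
  2        51.25        43.4945        86.9890         260.9669
  3        51.25        40.0686       120.2059         480.8234
  4        51.25        36.9126       147.6504         738.2519
  5       551.25       365.7627     1,828.8137      10,972.8822
  Σ                    533.4517     2,230.8722      12,547.3510
P = 533.4517.
Convexity = Σ t(t+1)·PV / [P·(1+y)²] = 12,547.3510 / (533.4517 × 1.178310) = 19.96169.

19.962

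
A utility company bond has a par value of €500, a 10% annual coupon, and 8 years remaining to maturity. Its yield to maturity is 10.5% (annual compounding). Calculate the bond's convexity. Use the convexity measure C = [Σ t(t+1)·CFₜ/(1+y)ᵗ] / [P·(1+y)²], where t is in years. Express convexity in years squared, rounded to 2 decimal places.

38.22

With y = 0.105:
  t   CF        PV=CF/(1+0.105)^t    t·PV        t(t+1)·PV
  1        50.00        45.2489        45.2489          90.4977
  2        50.00        40.9492        81.8984         245.6952
  3        50.00        37.0581       111.1743         444.6972
  4        50.00        33.5367       134.1470         670.7349
  5        50.00        30.3500       151.7500         910.4998
  6        50.00        27.4661       164.7963       1,153.5744
  7        50.00        24.8562       173.9931       1,391.9450
  8       550.00       247.4369     1,979.4952      17,815.4568
  Σ                    486.9020     2,842.5032      22,723.1011
P = 486.9020.
Convexity = Σ t(t+1)·PV / [P·(1+y)²] = 22,723.1011 / (486.9020 × 1.221025) = 38.22095.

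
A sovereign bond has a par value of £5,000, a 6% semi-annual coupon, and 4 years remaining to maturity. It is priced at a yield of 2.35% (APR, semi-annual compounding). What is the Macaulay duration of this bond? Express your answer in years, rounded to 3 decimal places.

3.644 years

Periodic yield y = 0.01175. Discount each cash flow and weight by its period:
  t   CF        PV=CF/(1+0.01175)^t    t·PV
  1       150.00       148.2580       148.2580
  2       150.00       146.5362       293.0723
  3       150.00       144.8344       434.5031
  4       150.00       143.1523       572.6093
  5       150.00       141.4898       707.4491
  6       150.00       139.8466       839.0797
  7       150.00       138.2225       967.5576
  8     5,150.00     4,690.5258    37,524.2060
  Σ                  5,692.8655    41,486.7351
Price P = Σ PV = 5,692.8655.
Macaulay duration = Σ(t·PV) / P = 41,486.7351 / 5,692.8655 = 7.28750 half-year periods.
In years: 7.28750 / 2 = 3.64375 years.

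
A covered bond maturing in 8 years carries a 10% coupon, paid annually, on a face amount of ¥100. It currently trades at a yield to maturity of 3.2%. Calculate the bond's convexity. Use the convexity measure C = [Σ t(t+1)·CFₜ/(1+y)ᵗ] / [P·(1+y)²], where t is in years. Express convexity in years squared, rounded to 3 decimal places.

With y = 0.032:
  t   CF        PV=CF/(1+0.032)^t    t·PV        t(t+1)·PV
  1        10.00         9.6899         9.6899          19.3798
  2        10.00         9.3895        18.7789          56.3368
  3        10.00         9.0983        27.2949         109.1798
  4        10.00         8.8162        35.2648         176.3239
  5        10.00         8.5428        42.7141         256.2848
  6        10.00         8.2779        49.6676         347.6731
  7        10.00         8.0213        56.1488         449.1901
  8       110.00        85.4978       683.9827       6,155.8440
  Σ                    147.3337       923.5417       7,570.2122
P = 147.3337.
Convexity = Σ t(t+1)·PV / [P·(1+y)²] = 7,570.2122 / (147.3337 × 1.065024) = 48.24435.

48.244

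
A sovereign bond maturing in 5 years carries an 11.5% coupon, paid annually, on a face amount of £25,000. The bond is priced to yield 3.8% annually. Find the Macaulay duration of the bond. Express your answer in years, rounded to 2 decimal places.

Periodic yield y = 0.038. Discount each cash flow and weight by its year:
  t   CF        PV=CF/(1+0.038)^t    t·PV
  1     2,875.00     2,769.7495     2,769.7495
  2     2,875.00     2,668.3521     5,336.7043
  3     2,875.00     2,570.6668     7,712.0004
  4     2,875.00     2,476.5576     9,906.2304
  5    27,875.00    23,132.7950   115,663.9748
  Σ                 33,618.1210   141,388.6594
Price P = Σ PV = 33,618.1210.
Macaulay duration = Σ(t·PV) / P = 141,388.6594 / 33,618.1210 = 4.20573 years.

4.21 years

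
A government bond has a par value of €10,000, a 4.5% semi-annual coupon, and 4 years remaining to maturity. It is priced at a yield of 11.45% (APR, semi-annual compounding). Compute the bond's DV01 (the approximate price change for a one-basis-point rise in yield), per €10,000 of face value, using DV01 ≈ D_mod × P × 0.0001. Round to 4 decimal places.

€2.7048

Periodic yield y = 0.05725.
  t   CF        PV=CF/(1+0.05725)^t    t·PV
  1       225.00       212.8163       212.8163
  2       225.00       201.2923       402.5846
  3       225.00       190.3923       571.1770
  4       225.00       180.0826       720.3304
  5       225.00       170.3311       851.6557
  6       225.00       161.1077       966.6463
  7       225.00       152.3838     1,066.6863
  8    10,225.00     6,550.0070    52,400.0562
  Σ                  7,818.4131    57,191.9527
P = 7,818.4131; D_Mac = 7.31503 half-year periods = 3.65752 yrs; D_mod = 3.45946 yrs.
DV01 ≈ 3.45946 × 7,818.4131 × 0.0001 = 2.704751.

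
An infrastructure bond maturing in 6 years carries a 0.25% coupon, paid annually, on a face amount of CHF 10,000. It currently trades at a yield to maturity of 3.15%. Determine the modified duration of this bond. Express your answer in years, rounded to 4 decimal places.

5.7767 years

Periodic yield y = 0.0315. First find Macaulay duration:
  t   CF        PV=CF/(1+0.0315)^t    t·PV
  1        25.00        24.2365        24.2365
  2        25.00        23.4964        46.9928
  3        25.00        22.7789        68.3366
  4        25.00        22.0833        88.3330
  5        25.00        21.4089       107.0444
  6    10,025.00     8,322.7910    49,936.7458
  Σ                  8,436.7949    50,271.6892
P = 8,436.7949; Macaulay duration = 50,271.6892 / 8,436.7949 = 5.95862 years.
Modified duration = D_Mac / (1 + y) = 5.95862 / 1.0315 = 5.77666 years.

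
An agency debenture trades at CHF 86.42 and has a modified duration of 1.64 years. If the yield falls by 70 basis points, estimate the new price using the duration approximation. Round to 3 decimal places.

CHF 87.412

Duration approximation: ΔP/P ≈ -D_mod · Δy = -1.64 × (-0.007) = +0.011480.
New price ≈ 86.42 × (1 + 0.011480) = 87.4121016.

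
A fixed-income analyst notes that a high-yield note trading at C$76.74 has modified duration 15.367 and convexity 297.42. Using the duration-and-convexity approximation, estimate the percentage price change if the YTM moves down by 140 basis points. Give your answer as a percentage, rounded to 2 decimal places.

Duration effect: -D_mod·Δy = -15.367 × (-0.014) = +0.215138
Convexity effect: ½·C·(Δy)² = 0.5 × 297.42 × (-0.014)² = +0.02914716
ΔP/P ≈ +0.215138 + 0.02914716 = +0.24428516
= +24.428516%.

+24.43%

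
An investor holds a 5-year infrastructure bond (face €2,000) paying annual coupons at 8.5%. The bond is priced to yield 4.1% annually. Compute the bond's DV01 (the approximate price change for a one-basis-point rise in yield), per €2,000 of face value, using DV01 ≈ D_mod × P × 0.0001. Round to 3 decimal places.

€0.997

Periodic yield y = 0.041.
  t   CF        PV=CF/(1+0.041)^t    t·PV
  1       170.00       163.3045       163.3045
  2       170.00       156.8727       313.7455
  3       170.00       150.6943       452.0828
  4       170.00       144.7591       579.0366
  5     2,170.00     1,775.0316     8,875.1579
  Σ                  2,390.6622    10,383.3273
P = 2,390.6622; D_Mac = 4.34328 yrs; D_mod = 4.17222 yrs.
DV01 ≈ 4.17222 × 2,390.6622 × 0.0001 = 0.997438.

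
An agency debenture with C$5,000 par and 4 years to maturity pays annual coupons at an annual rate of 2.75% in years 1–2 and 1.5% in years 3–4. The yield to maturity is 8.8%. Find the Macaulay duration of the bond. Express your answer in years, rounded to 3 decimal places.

Periodic yield y = 0.088. Discount each cash flow and weight by its year:
  t   CF        PV=CF/(1+0.088)^t    t·PV
  1       137.50       126.3787       126.3787
  2       137.50       116.1569       232.3137
  3        75.00        58.2337       174.7012
  4     5,075.00     3,621.7666    14,487.0666
  Σ                  3,922.5359    15,020.4602
Price P = Σ PV = 3,922.5359.
Macaulay duration = Σ(t·PV) / P = 15,020.4602 / 3,922.5359 = 3.82927 years.

3.829 years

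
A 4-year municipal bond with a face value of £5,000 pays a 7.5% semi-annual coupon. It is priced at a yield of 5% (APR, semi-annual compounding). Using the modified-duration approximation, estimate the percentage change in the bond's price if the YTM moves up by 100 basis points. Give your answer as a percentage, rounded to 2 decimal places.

Periodic yield y = 0.025. Modified duration first:
  t   CF        PV=CF/(1+0.025)^t    t·PV
  1       187.50       182.9268       182.9268
  2       187.50       178.4652       356.9304
  3       187.50       174.1124       522.3372
  4       187.50       169.8657       679.4630
  5       187.50       165.7227       828.6134
  6       187.50       161.6807       970.0840
  7       187.50       157.7372     1,104.1606
  8     5,187.50     4,257.6228    34,060.9827
  Σ                  5,448.1336    38,705.4981
P = 5,448.1336; D_Mac = 7.10436 half-year periods = 3.55218 yrs; D_mod = 3.55218/(1+0.025) = 3.46554 yrs.
ΔP/P ≈ -D_mod · Δy = -3.46554 × (+0.01) = -0.034655 = -3.4655%.

-3.47%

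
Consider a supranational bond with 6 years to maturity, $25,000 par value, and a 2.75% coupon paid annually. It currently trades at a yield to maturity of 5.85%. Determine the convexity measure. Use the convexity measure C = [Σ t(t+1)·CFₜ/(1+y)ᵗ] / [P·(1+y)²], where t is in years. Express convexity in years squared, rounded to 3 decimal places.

33.957

With y = 0.0585:
  t   CF        PV=CF/(1+0.0585)^t    t·PV        t(t+1)·PV
  1       687.50       649.5040       649.5040       1,299.0080
  2       687.50       613.6080     1,227.2159       3,681.6477
  3       687.50       579.6957     1,739.0872       6,956.3490
  4       687.50       547.6578     2,190.6311      10,953.1554
  5       687.50       517.3904     2,586.9521      15,521.7129
  6    25,687.50    18,263.1912   109,579.1470     767,054.0291
  Σ                 21,171.0471   117,972.5374     805,465.9021
P = 21,171.0471.
Convexity = Σ t(t+1)·PV / [P·(1+y)²] = 805,465.9021 / (21,171.0471 × 1.120422) = 33.95651.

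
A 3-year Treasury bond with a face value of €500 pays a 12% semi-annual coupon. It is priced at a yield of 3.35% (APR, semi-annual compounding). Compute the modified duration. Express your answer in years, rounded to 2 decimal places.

2.61 years

Periodic yield y = 0.01675. First find Macaulay duration:
  t   CF        PV=CF/(1+0.01675)^t    t·PV
  1        30.00        29.5058        29.5058
  2        30.00        29.0197        58.0394
  3        30.00        28.5416        85.6249
  4        30.00        28.0714       112.2857
  5        30.00        27.6090       138.0449
  6       530.00       479.7233     2,878.3396
  Σ                    622.4708     3,301.8403
P = 622.4708; Macaulay duration = 3,301.8403 / 622.4708 = 5.30441 half-year periods = 2.65221 years.
Modified duration = D_Mac / (1 + y) = 2.65221 / 1.01675 = 2.60851 years.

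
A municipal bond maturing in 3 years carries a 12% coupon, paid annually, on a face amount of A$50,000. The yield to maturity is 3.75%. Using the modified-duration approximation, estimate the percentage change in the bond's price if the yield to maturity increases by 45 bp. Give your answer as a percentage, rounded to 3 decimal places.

-1.180%

Periodic yield y = 0.0375. Modified duration first:
  t   CF        PV=CF/(1+0.0375)^t    t·PV
  1     6,000.00     5,783.1325     5,783.1325
  2     6,000.00     5,574.1036    11,148.2073
  3    56,000.00    50,144.5468   150,433.6405
  Σ                 61,501.7830   167,364.9803
P = 61,501.7830; D_Mac = 2.72130 yrs; D_mod = 2.72130/(1+0.0375) = 2.62294 yrs.
ΔP/P ≈ -D_mod · Δy = -2.62294 × (+0.0045) = -0.011803 = -1.1803%.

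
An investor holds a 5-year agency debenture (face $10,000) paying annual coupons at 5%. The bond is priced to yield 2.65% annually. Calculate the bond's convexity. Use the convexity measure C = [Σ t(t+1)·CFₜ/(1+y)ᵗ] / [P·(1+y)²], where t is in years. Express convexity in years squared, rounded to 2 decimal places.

With y = 0.0265:
  t   CF        PV=CF/(1+0.0265)^t    t·PV        t(t+1)·PV
  1       500.00       487.0921       487.0921         974.1841
  2       500.00       474.5174       949.0347       2,847.1041
  3       500.00       462.2673     1,386.8018       5,547.2072
  4       500.00       450.3334     1,801.3337       9,006.6686
  5    10,500.00     9,212.8613    46,064.3063     276,385.8375
  Σ                 11,087.0714    50,688.5685     294,761.0016
P = 11,087.0714.
Convexity = Σ t(t+1)·PV / [P·(1+y)²] = 294,761.0016 / (11,087.0714 × 1.053702) = 25.23105.

25.23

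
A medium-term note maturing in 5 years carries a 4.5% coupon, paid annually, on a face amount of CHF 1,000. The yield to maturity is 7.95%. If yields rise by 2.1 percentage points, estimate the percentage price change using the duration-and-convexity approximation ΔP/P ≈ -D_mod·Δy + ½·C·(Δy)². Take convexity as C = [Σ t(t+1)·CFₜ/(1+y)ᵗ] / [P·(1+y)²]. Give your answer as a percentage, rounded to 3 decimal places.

-8.353%

With y = 0.0795:
  t   CF        PV=CF/(1+0.0795)^t    t·PV        t(t+1)·PV
  1        45.00        41.6860        41.6860          83.3719
  2        45.00        38.6160        77.2320         231.6960
  3        45.00        35.7721       107.3163         429.2653
  4        45.00        33.1377       132.5507         662.7533
  5     1,045.00       712.8580     3,564.2902      21,385.7414
  Σ                    862.0698     3,923.0752      22,792.8280
P = 862.0698; D_Mac = 4.55076 yrs; D_mod = 4.21562 yrs; C = 22.68875.
Duration effect: -4.21562 × (+0.021) = -0.088528
Convexity effect: 0.5 × 22.68875 × (0.021)² = +0.0050029
ΔP/P ≈ -0.088528 + 0.0050029 = -0.083525 = -8.3525%.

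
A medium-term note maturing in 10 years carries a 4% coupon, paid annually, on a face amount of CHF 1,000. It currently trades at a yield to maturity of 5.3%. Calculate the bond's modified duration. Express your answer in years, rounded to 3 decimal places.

7.917 years

Periodic yield y = 0.053. First find Macaulay duration:
  t   CF        PV=CF/(1+0.053)^t    t·PV
  1        40.00        37.9867        37.9867
  2        40.00        36.0747        72.1495
  3        40.00        34.2590       102.7770
  4        40.00        32.5347       130.1387
  5        40.00        30.8971       154.4856
  6        40.00        29.3420       176.0520
  7        40.00        27.8652       195.0561
  8        40.00        26.4626       211.7010
  9        40.00        25.1307       226.1763
  10    1,040.00       620.5112     6,205.1120
  Σ                    901.0640     7,511.6351
P = 901.0640; Macaulay duration = 7,511.6351 / 901.0640 = 8.33641 years.
Modified duration = D_Mac / (1 + y) = 8.33641 / 1.053 = 7.91681 years.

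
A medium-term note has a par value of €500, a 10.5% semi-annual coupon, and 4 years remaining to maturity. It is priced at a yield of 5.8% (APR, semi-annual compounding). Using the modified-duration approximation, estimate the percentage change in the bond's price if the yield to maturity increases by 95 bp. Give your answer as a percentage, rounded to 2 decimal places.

-3.16%

Periodic yield y = 0.029. Modified duration first:
  t   CF        PV=CF/(1+0.029)^t    t·PV
  1        26.25        25.5102        25.5102
  2        26.25        24.7913        49.5825
  3        26.25        24.0926        72.2777
  4        26.25        23.4136        93.6543
  5        26.25        22.7537       113.7686
  6        26.25        22.1125       132.6748
  7        26.25        21.4893       150.4249
  8       526.25       418.6674     3,349.3389
  Σ                    582.8304     3,987.2320
P = 582.8304; D_Mac = 6.84115 half-year periods = 3.42058 yrs; D_mod = 3.42058/(1+0.029) = 3.32418 yrs.
ΔP/P ≈ -D_mod · Δy = -3.32418 × (+0.0095) = -0.031580 = -3.1580%.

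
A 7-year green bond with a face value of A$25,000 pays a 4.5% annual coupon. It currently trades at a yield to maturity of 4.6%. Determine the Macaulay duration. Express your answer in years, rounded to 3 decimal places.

Periodic yield y = 0.046. Discount each cash flow and weight by its year:
  t   CF        PV=CF/(1+0.046)^t    t·PV
  1     1,125.00     1,075.5258     1,075.5258
  2     1,125.00     1,028.2274     2,056.4547
  3     1,125.00       983.0089     2,949.0268
  4     1,125.00       939.7791     3,759.1164
  5     1,125.00       898.4504     4,492.2519
  6     1,125.00       858.9392     5,153.6351
  7    26,125.00    19,069.2893   133,485.0251
  Σ                 24,853.2201   152,971.0359
Price P = Σ PV = 24,853.2201.
Macaulay duration = Σ(t·PV) / P = 152,971.0359 / 24,853.2201 = 6.15498 years.

6.155 years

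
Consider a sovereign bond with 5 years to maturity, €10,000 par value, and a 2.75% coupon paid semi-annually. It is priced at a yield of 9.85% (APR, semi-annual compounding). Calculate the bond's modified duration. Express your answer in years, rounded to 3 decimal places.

Periodic yield y = 0.04925. First find Macaulay duration:
  t   CF        PV=CF/(1+0.04925)^t    t·PV
  1       137.50       131.0460       131.0460
  2       137.50       124.8949       249.7898
  3       137.50       119.0326       357.0977
  4       137.50       113.4454       453.7815
  5       137.50       108.1204       540.6022
  6       137.50       103.0455       618.2727
  7       137.50        98.2087       687.4607
  8       137.50        93.5989       748.7914
  9       137.50        89.2056       802.8500
  10   10,137.50     6,268.1746    62,681.7465
  Σ                  7,248.7725    67,271.4385
P = 7,248.7725; Macaulay duration = 67,271.4385 / 7,248.7725 = 9.28039 half-year periods = 4.64020 years.
Modified duration = D_Mac / (1 + y) = 4.64020 / 1.04925 = 4.42239 years.

4.422 years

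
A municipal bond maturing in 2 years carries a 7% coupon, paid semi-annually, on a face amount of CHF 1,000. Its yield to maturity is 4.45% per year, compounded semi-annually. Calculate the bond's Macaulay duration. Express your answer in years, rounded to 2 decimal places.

Periodic yield y = 0.02225. Discount each cash flow and weight by its period:
  t   CF        PV=CF/(1+0.02225)^t    t·PV
  1        35.00        34.2382        34.2382
  2        35.00        33.4930        66.9860
  3        35.00        32.7640        98.2919
  4     1,035.00       947.7895     3,791.1578
  Σ                  1,048.2846     3,990.6739
Price P = Σ PV = 1,048.2846.
Macaulay duration = Σ(t·PV) / P = 3,990.6739 / 1,048.2846 = 3.80686 half-year periods.
In years: 3.80686 / 2 = 1.90343 years.

1.90 years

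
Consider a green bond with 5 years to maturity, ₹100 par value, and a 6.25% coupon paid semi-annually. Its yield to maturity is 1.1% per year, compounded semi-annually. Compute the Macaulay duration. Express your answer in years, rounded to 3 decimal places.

4.449 years

Periodic yield y = 0.0055. Discount each cash flow and weight by its period:
  t   CF        PV=CF/(1+0.0055)^t    t·PV
  1        3.125         3.1079         3.1079
  2        3.125         3.0909         6.1818
  3        3.125         3.0740         9.2220
  4        3.125         3.0572        12.2287
  5        3.125         3.0405        15.2023
  6        3.125         3.0238        18.1430
  7        3.125         3.0073        21.0510
  8        3.125         2.9908        23.9267
  9        3.125         2.9745        26.7703
  10     103.125        97.6210       976.2099
  Σ                    124.9879     1,112.0438
Price P = Σ PV = 124.9879.
Macaulay duration = Σ(t·PV) / P = 1,112.0438 / 124.9879 = 8.89721 half-year periods.
In years: 8.89721 / 2 = 4.44861 years.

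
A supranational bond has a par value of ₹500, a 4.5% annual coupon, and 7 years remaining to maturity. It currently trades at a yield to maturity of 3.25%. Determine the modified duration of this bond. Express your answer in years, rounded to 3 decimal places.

Periodic yield y = 0.0325. First find Macaulay duration:
  t   CF        PV=CF/(1+0.0325)^t    t·PV
  1        22.50        21.7918        21.7918
  2        22.50        21.1058        42.2117
  3        22.50        20.4415        61.3244
  4        22.50        19.7980        79.1922
  5        22.50        19.1749        95.8743
  6        22.50        18.5713       111.4278
  7       522.50       417.6917     2,923.8421
  Σ                    538.5750     3,335.6642
P = 538.5750; Macaulay duration = 3,335.6642 / 538.5750 = 6.19350 years.
Modified duration = D_Mac / (1 + y) = 6.19350 / 1.0325 = 5.99855 years.

5.999 years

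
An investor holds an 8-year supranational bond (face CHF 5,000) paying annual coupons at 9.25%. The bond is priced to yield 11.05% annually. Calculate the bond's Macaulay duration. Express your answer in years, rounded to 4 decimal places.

5.8827 years

Periodic yield y = 0.1105. Discount each cash flow and weight by its year:
  t   CF        PV=CF/(1+0.1105)^t    t·PV
  1       462.50       416.4791       416.4791
  2       462.50       375.0374       750.0749
  3       462.50       337.7194     1,013.1583
  4       462.50       304.1148     1,216.4590
  5       462.50       273.8539     1,369.2695
  6       462.50       246.6041     1,479.6248
  7       462.50       222.0659     1,554.4610
  8     5,462.50     2,361.7991    18,894.3925
  Σ                  4,537.6736    26,693.9191
Price P = Σ PV = 4,537.6736.
Macaulay duration = Σ(t·PV) / P = 26,693.9191 / 4,537.6736 = 5.88273 years.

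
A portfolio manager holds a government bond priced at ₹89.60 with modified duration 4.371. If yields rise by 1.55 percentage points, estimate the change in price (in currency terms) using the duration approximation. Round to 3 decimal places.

Duration approximation: ΔP/P ≈ -D_mod · Δy = -4.371 × (+0.0155) = -0.0677505.
ΔP ≈ 89.60 × (-0.0677505) = -6.0704448.

-₹6.070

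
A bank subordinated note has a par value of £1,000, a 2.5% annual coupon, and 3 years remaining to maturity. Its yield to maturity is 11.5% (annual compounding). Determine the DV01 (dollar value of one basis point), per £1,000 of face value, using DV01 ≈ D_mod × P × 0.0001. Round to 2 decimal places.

£0.20

Periodic yield y = 0.115.
  t   CF        PV=CF/(1+0.115)^t    t·PV
  1        25.00        22.4215        22.4215
  2        25.00        20.1090        40.2180
  3     1,025.00       739.4337     2,218.3012
  Σ                    781.9643     2,280.9407
P = 781.9643; D_Mac = 2.91694 yrs; D_mod = 2.61609 yrs.
DV01 ≈ 2.61609 × 781.9643 × 0.0001 = 0.204569.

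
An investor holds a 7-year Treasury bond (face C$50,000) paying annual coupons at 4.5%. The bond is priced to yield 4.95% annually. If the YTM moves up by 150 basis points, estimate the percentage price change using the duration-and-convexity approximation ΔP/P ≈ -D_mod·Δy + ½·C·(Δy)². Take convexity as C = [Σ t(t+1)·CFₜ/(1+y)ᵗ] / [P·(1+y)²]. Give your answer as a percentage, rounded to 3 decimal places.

With y = 0.0495:
  t   CF        PV=CF/(1+0.0495)^t    t·PV        t(t+1)·PV
  1     2,250.00     2,143.8780     2,143.8780       4,287.7561
  2     2,250.00     2,042.7614     4,085.5227      12,256.5681
  3     2,250.00     1,946.4139     5,839.2416      23,356.9664
  4     2,250.00     1,854.6106     7,418.4425      37,092.2127
  5     2,250.00     1,767.1373     8,835.6867      53,014.1202
  6     2,250.00     1,683.7897    10,102.7385      70,719.1694
  7    52,250.00    37,257.1126   260,799.7882   2,086,398.3056
  Σ                 48,695.7036   299,225.2983   2,287,125.0985
P = 48,695.7036; D_Mac = 6.14480 yrs; D_mod = 5.85498 yrs; C = 42.64169.
Duration effect: -5.85498 × (+0.015) = -0.087825
Convexity effect: 0.5 × 42.64169 × (0.015)² = +0.0047972
ΔP/P ≈ -0.087825 + 0.0047972 = -0.083027 = -8.3027%.

-8.303%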